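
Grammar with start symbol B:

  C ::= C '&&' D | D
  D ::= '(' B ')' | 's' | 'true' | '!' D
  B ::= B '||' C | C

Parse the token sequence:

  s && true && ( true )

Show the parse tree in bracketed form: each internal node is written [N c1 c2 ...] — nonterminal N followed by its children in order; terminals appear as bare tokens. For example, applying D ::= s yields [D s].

B
C
C && D
C && D && D
D && D && D
s && D && D
s && true && D
s && true && ( B )
s && true && ( C )
s && true && ( D )
s && true && ( true )

[B [C [C [C [D s]] && [D true]] && [D ( [B [C [D true]]] )]]]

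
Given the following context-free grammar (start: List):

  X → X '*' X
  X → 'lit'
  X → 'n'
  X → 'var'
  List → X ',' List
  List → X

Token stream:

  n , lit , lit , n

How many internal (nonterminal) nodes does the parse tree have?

8

[List [X n] , [List [X lit] , [List [X lit] , [List [X n]]]]]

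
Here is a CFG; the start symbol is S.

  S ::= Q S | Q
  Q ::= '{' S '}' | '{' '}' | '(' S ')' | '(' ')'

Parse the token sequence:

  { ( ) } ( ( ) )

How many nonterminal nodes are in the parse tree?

[S [Q { [S [Q ( )]] }] [S [Q ( [S [Q ( )]] )]]]

8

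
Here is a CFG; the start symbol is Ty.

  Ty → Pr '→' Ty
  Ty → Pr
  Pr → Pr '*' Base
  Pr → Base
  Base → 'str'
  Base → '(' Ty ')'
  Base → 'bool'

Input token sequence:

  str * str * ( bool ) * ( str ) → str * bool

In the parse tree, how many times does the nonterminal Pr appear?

[Ty [Pr [Pr [Pr [Pr [Base str]] * [Base str]] * [Base ( [Ty [Pr [Base bool]]] )]] * [Base ( [Ty [Pr [Base str]]] )]] → [Ty [Pr [Pr [Base str]] * [Base bool]]]]

8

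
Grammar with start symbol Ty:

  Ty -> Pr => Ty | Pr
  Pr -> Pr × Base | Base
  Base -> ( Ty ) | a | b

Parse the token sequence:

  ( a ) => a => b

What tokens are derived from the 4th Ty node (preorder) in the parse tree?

b

[Ty [Pr [Base ( [Ty [Pr [Base a]]] )]] => [Ty [Pr [Base a]] => [Ty [Pr [Base b]]]]]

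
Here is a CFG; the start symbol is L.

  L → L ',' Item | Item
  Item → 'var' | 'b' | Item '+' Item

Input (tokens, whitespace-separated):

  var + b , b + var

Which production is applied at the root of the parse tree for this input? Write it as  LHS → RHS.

L → L ',' Item

[L [L [Item [Item var] + [Item b]]] , [Item [Item b] + [Item var]]]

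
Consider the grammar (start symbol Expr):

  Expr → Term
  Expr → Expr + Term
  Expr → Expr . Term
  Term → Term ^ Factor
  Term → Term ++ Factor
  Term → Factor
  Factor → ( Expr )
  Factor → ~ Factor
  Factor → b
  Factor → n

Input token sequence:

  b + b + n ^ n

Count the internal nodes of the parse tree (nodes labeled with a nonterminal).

[Expr [Expr [Expr [Term [Factor b]]] + [Term [Factor b]]] + [Term [Term [Factor n]] ^ [Factor n]]]

11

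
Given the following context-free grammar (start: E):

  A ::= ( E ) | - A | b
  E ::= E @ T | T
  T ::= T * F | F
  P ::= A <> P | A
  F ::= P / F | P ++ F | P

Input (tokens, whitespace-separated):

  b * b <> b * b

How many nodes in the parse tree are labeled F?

[E [T [T [T [F [P [A b]]]] * [F [P [A b] <> [P [A b]]]]] * [F [P [A b]]]]]

3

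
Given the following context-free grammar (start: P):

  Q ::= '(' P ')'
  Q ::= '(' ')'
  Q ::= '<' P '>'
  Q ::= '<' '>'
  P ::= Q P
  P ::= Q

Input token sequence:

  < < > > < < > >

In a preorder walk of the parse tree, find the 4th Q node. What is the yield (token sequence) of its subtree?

[P [Q < [P [Q < >]] >] [P [Q < [P [Q < >]] >]]]

< >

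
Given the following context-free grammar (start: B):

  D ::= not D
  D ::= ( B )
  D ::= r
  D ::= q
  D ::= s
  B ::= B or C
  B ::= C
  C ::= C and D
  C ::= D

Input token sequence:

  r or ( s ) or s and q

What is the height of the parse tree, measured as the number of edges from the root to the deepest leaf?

[B [B [B [C [D r]]] or [C [D ( [B [C [D s]]] )]]] or [C [C [D s]] and [D q]]]

7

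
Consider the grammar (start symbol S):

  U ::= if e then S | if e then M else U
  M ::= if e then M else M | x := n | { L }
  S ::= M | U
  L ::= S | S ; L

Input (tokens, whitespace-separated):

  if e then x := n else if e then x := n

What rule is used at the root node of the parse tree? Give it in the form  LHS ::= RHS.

[S [U if e then [M x := n] else [U if e then [S [M x := n]]]]]

S ::= U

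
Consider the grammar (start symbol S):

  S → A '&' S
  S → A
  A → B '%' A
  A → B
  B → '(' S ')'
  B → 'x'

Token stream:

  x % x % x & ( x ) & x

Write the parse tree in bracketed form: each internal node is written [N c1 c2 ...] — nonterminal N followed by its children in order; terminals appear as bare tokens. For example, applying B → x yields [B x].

[S [A [B x] % [A [B x] % [A [B x]]]] & [S [A [B ( [S [A [B x]]] )]] & [S [A [B x]]]]]

S
A & S
B % A & S
x % A & S
x % B % A & S
x % x % A & S
x % x % B & S
x % x % x & S
x % x % x & A & S
x % x % x & B & S
x % x % x & ( S ) & S
x % x % x & ( A ) & S
x % x % x & ( B ) & S
x % x % x & ( x ) & S
x % x % x & ( x ) & A
x % x % x & ( x ) & B
x % x % x & ( x ) & x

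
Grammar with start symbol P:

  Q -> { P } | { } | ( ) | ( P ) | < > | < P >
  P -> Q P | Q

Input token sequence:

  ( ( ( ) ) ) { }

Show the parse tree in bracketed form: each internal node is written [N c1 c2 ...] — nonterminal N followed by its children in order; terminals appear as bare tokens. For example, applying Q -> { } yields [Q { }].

[P [Q ( [P [Q ( [P [Q ( )]] )]] )] [P [Q { }]]]

P
Q P
( P ) P
( Q ) P
( ( P ) ) P
( ( Q ) ) P
( ( ( ) ) ) P
( ( ( ) ) ) Q
( ( ( ) ) ) { }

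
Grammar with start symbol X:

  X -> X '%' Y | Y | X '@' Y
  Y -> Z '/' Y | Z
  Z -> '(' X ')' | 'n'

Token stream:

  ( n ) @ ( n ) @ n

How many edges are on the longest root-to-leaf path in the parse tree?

[X [X [X [Y [Z ( [X [Y [Z n]]] )]]] @ [Y [Z ( [X [Y [Z n]]] )]]] @ [Y [Z n]]]

8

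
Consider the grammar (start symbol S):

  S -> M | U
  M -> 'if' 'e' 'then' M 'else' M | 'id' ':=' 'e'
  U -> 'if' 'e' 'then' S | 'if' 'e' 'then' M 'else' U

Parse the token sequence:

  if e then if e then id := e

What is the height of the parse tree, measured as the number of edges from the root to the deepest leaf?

6

[S [U if e then [S [U if e then [S [M id := e]]]]]]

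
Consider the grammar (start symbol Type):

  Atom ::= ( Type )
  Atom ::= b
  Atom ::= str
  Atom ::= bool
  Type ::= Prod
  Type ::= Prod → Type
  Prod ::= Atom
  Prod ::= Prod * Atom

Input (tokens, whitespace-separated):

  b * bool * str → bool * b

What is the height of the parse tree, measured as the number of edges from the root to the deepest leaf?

[Type [Prod [Prod [Prod [Atom b]] * [Atom bool]] * [Atom str]] → [Type [Prod [Prod [Atom bool]] * [Atom b]]]]

5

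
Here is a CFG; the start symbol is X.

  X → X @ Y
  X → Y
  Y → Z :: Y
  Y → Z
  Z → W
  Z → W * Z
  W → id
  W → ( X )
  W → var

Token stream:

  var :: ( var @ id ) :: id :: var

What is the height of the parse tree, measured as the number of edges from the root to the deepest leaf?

10

[X [Y [Z [W var]] :: [Y [Z [W ( [X [X [Y [Z [W var]]]] @ [Y [Z [W id]]]] )]] :: [Y [Z [W id]] :: [Y [Z [W var]]]]]]]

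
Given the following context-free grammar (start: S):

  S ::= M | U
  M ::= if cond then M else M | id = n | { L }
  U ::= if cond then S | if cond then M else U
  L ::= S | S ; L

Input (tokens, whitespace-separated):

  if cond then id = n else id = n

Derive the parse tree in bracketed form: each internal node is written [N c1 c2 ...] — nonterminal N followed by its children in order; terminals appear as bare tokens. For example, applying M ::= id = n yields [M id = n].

S
M
if cond then M else M
if cond then id = n else M
if cond then id = n else id = n

[S [M if cond then [M id = n] else [M id = n]]]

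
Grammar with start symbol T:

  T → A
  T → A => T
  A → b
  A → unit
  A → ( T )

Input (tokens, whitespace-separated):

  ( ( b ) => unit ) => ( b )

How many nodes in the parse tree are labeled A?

[T [A ( [T [A ( [T [A b]] )] => [T [A unit]]] )] => [T [A ( [T [A b]] )]]]

6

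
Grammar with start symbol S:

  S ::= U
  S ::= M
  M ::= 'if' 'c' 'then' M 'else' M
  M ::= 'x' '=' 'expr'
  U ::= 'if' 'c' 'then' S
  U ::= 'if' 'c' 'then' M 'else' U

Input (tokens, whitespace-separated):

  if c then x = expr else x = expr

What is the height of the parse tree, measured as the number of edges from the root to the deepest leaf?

3

[S [M if c then [M x = expr] else [M x = expr]]]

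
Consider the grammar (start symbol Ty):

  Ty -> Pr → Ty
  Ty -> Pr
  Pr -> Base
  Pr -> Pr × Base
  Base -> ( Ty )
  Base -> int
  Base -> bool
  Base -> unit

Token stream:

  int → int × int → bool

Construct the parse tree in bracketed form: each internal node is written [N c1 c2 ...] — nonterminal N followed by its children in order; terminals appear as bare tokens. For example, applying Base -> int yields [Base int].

[Ty [Pr [Base int]] → [Ty [Pr [Pr [Base int]] × [Base int]] → [Ty [Pr [Base bool]]]]]

Ty
Pr → Ty
Base → Ty
int → Ty
int → Pr → Ty
int → Pr × Base → Ty
int → Base × Base → Ty
int → int × Base → Ty
int → int × int → Ty
int → int × int → Pr
int → int × int → Base
int → int × int → bool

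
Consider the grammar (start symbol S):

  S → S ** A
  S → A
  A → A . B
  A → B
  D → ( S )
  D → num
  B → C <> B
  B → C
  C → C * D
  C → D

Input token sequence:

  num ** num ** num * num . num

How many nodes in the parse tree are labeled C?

[S [S [S [A [B [C [D num]]]]] ** [A [B [C [D num]]]]] ** [A [A [B [C [C [D num]] * [D num]]]] . [B [C [D num]]]]]

5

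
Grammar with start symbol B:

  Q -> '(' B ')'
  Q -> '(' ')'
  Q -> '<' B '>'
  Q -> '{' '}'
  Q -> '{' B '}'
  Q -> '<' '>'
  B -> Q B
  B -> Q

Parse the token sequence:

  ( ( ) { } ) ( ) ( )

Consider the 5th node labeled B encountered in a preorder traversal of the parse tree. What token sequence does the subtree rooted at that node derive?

[B [Q ( [B [Q ( )] [B [Q { }]]] )] [B [Q ( )] [B [Q ( )]]]]

( )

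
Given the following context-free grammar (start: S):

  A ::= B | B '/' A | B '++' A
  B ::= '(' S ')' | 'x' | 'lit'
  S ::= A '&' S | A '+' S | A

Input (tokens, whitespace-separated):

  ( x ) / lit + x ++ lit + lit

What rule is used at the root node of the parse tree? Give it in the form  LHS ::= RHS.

[S [A [B ( [S [A [B x]]] )] / [A [B lit]]] + [S [A [B x] ++ [A [B lit]]] + [S [A [B lit]]]]]

S ::= A '+' S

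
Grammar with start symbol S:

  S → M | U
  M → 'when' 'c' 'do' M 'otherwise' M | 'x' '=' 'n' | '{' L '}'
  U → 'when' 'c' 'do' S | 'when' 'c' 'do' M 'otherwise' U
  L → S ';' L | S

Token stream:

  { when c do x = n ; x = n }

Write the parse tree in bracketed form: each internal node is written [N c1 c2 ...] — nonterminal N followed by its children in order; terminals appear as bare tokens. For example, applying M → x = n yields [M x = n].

[S [M { [L [S [U when c do [S [M x = n]]]] ; [L [S [M x = n]]]] }]]

S
M
{ L }
{ S ; L }
{ U ; L }
{ when c do S ; L }
{ when c do M ; L }
{ when c do x = n ; L }
{ when c do x = n ; S }
{ when c do x = n ; M }
{ when c do x = n ; x = n }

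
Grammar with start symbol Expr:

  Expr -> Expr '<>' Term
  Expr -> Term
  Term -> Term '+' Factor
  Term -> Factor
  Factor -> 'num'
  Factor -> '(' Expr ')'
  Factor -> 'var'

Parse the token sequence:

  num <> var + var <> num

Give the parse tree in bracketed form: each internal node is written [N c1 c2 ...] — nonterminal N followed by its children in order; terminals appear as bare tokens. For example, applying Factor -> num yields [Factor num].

Expr
Expr <> Term
Expr <> Term <> Term
Term <> Term <> Term
Factor <> Term <> Term
num <> Term <> Term
num <> Term + Factor <> Term
num <> Factor + Factor <> Term
num <> var + Factor <> Term
num <> var + var <> Term
num <> var + var <> Factor
num <> var + var <> num

[Expr [Expr [Expr [Term [Factor num]]] <> [Term [Term [Factor var]] + [Factor var]]] <> [Term [Factor num]]]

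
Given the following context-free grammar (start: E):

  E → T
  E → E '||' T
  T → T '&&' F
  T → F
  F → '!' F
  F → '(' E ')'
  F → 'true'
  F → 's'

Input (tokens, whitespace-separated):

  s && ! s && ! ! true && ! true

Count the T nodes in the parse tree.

4

[E [T [T [T [T [F s]] && [F ! [F s]]] && [F ! [F ! [F true]]]] && [F ! [F true]]]]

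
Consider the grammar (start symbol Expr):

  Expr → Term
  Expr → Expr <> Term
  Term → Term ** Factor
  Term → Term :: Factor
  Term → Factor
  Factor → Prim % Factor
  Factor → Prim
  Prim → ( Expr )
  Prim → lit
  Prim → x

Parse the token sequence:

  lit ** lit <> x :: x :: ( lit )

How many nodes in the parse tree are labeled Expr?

3

[Expr [Expr [Term [Term [Factor [Prim lit]]] ** [Factor [Prim lit]]]] <> [Term [Term [Term [Factor [Prim x]]] :: [Factor [Prim x]]] :: [Factor [Prim ( [Expr [Term [Factor [Prim lit]]]] )]]]]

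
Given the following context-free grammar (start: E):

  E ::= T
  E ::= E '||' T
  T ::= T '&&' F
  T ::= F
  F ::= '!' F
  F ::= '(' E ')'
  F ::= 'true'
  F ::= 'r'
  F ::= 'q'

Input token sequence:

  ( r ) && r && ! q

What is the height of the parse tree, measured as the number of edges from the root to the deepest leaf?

8

[E [T [T [T [F ( [E [T [F r]]] )]] && [F r]] && [F ! [F q]]]]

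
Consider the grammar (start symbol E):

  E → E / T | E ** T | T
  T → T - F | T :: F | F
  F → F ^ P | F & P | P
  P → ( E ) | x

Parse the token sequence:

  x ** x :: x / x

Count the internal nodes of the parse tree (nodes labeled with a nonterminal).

15

[E [E [E [T [F [P x]]]] ** [T [T [F [P x]]] :: [F [P x]]]] / [T [F [P x]]]]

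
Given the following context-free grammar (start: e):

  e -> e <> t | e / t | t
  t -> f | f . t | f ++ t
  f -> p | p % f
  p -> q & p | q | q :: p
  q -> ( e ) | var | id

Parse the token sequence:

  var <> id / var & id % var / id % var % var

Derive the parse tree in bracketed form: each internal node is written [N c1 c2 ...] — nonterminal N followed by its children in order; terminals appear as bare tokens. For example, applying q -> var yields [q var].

[e [e [e [e [t [f [p [q var]]]]] <> [t [f [p [q id]]]]] / [t [f [p [q var] & [p [q id]]] % [f [p [q var]]]]]] / [t [f [p [q id]] % [f [p [q var]] % [f [p [q var]]]]]]]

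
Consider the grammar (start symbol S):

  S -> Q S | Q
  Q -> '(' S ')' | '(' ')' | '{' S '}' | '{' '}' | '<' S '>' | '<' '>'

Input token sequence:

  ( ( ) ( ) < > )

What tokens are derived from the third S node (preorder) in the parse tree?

( ) < >

[S [Q ( [S [Q ( )] [S [Q ( )] [S [Q < >]]]] )]]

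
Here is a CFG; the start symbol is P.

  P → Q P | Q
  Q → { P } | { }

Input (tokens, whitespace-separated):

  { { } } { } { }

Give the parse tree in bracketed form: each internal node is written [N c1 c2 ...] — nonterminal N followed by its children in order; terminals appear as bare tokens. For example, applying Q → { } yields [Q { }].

P
Q P
{ P } P
{ Q } P
{ { } } P
{ { } } Q P
{ { } } { } P
{ { } } { } Q
{ { } } { } { }

[P [Q { [P [Q { }]] }] [P [Q { }] [P [Q { }]]]]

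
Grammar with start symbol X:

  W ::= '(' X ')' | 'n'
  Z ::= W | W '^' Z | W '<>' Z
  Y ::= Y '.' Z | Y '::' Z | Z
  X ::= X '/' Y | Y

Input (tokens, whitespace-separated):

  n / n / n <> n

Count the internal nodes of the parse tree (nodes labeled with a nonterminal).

14

[X [X [X [Y [Z [W n]]]] / [Y [Z [W n]]]] / [Y [Z [W n] <> [Z [W n]]]]]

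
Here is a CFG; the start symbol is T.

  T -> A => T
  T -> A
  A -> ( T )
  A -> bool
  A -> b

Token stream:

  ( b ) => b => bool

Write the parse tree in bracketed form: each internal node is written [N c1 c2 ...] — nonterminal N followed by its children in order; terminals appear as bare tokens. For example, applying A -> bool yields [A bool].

T
A => T
( T ) => T
( A ) => T
( b ) => T
( b ) => A => T
( b ) => b => T
( b ) => b => A
( b ) => b => bool

[T [A ( [T [A b]] )] => [T [A b] => [T [A bool]]]]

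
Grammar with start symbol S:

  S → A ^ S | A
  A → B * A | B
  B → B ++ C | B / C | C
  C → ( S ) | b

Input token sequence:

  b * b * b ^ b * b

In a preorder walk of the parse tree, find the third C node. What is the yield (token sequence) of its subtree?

[S [A [B [C b]] * [A [B [C b]] * [A [B [C b]]]]] ^ [S [A [B [C b]] * [A [B [C b]]]]]]

b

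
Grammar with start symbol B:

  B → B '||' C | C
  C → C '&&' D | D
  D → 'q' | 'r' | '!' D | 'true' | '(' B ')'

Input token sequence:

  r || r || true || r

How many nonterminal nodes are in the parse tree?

[B [B [B [B [C [D r]]] || [C [D r]]] || [C [D true]]] || [C [D r]]]

12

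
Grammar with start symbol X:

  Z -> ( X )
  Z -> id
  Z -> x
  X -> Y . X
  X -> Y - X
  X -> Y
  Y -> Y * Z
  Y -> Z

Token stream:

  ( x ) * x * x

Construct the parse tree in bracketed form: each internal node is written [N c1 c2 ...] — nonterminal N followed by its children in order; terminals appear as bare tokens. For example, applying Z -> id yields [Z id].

[X [Y [Y [Y [Z ( [X [Y [Z x]]] )]] * [Z x]] * [Z x]]]

X
Y
Y * Z
Y * Z * Z
Z * Z * Z
( X ) * Z * Z
( Y ) * Z * Z
( Z ) * Z * Z
( x ) * Z * Z
( x ) * x * Z
( x ) * x * x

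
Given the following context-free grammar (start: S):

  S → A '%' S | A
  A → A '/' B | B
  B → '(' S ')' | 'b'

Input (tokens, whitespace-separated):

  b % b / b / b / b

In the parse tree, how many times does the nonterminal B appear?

[S [A [B b]] % [S [A [A [A [A [B b]] / [B b]] / [B b]] / [B b]]]]

5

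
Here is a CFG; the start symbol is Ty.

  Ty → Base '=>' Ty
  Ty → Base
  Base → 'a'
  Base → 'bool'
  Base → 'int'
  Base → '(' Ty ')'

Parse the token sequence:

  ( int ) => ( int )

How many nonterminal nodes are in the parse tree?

8

[Ty [Base ( [Ty [Base int]] )] => [Ty [Base ( [Ty [Base int]] )]]]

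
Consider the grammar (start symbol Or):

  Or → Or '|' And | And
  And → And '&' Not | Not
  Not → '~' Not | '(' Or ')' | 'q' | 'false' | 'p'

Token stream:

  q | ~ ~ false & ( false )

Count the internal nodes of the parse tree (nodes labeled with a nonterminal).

13

[Or [Or [And [Not q]]] | [And [And [Not ~ [Not ~ [Not false]]]] & [Not ( [Or [And [Not false]]] )]]]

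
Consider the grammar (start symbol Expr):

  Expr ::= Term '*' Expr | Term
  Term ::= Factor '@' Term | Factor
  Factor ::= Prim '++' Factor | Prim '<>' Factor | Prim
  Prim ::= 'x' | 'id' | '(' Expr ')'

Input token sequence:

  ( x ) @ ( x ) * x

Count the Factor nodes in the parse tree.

[Expr [Term [Factor [Prim ( [Expr [Term [Factor [Prim x]]]] )]] @ [Term [Factor [Prim ( [Expr [Term [Factor [Prim x]]]] )]]]] * [Expr [Term [Factor [Prim x]]]]]

5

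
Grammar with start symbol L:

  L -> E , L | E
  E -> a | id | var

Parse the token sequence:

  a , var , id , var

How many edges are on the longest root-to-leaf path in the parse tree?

[L [E a] , [L [E var] , [L [E id] , [L [E var]]]]]

5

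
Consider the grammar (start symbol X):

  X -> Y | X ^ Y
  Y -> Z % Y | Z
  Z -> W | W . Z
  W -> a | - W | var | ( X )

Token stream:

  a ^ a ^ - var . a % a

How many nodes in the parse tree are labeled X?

3

[X [X [X [Y [Z [W a]]]] ^ [Y [Z [W a]]]] ^ [Y [Z [W - [W var]] . [Z [W a]]] % [Y [Z [W a]]]]]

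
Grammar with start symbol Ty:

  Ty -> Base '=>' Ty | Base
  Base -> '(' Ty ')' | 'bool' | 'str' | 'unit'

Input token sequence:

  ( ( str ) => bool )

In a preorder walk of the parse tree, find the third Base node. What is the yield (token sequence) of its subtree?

[Ty [Base ( [Ty [Base ( [Ty [Base str]] )] => [Ty [Base bool]]] )]]

str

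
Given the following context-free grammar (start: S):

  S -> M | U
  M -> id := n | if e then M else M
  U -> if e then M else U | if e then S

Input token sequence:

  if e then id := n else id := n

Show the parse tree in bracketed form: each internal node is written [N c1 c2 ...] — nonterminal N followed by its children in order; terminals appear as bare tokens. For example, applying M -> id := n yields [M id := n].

S
M
if e then M else M
if e then id := n else M
if e then id := n else id := n

[S [M if e then [M id := n] else [M id := n]]]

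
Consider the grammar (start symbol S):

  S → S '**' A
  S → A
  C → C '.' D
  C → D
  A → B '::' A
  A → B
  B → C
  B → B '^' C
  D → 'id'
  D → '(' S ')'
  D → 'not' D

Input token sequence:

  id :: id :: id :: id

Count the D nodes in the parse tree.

[S [A [B [C [D id]]] :: [A [B [C [D id]]] :: [A [B [C [D id]]] :: [A [B [C [D id]]]]]]]]

4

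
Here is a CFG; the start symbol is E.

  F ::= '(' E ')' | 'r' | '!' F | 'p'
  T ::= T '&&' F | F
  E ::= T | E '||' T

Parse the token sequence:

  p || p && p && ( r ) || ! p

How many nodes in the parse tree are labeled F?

7

[E [E [E [T [F p]]] || [T [T [T [F p]] && [F p]] && [F ( [E [T [F r]]] )]]] || [T [F ! [F p]]]]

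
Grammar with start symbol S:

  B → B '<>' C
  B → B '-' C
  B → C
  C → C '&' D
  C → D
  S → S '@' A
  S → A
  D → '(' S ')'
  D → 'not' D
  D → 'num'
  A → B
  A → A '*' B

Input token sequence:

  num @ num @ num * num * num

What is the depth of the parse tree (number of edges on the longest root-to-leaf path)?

[S [S [S [A [B [C [D num]]]]] @ [A [B [C [D num]]]]] @ [A [A [A [B [C [D num]]]] * [B [C [D num]]]] * [B [C [D num]]]]]

7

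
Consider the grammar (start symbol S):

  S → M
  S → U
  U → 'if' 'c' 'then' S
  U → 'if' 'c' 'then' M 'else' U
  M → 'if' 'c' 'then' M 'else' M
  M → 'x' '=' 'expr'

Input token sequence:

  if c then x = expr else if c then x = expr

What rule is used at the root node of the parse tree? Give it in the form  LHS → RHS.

S → U

[S [U if c then [M x = expr] else [U if c then [S [M x = expr]]]]]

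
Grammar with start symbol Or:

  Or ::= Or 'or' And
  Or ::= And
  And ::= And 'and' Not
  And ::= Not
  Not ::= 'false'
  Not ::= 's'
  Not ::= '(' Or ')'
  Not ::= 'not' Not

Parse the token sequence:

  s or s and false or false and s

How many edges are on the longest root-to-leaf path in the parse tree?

[Or [Or [Or [And [Not s]]] or [And [And [Not s]] and [Not false]]] or [And [And [Not false]] and [Not s]]]

5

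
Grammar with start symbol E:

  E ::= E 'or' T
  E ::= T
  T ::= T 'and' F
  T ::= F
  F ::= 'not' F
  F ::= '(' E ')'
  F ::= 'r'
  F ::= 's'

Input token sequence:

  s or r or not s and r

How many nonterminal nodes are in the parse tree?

12

[E [E [E [T [F s]]] or [T [F r]]] or [T [T [F not [F s]]] and [F r]]]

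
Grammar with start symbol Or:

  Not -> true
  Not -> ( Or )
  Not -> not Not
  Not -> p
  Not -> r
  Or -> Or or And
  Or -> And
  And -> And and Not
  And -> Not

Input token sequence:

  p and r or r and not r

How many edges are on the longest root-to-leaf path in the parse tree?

5

[Or [Or [And [And [Not p]] and [Not r]]] or [And [And [Not r]] and [Not not [Not r]]]]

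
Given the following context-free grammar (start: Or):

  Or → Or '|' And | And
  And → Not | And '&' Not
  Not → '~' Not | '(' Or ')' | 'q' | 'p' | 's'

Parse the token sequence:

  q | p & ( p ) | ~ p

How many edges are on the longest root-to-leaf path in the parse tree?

7

[Or [Or [Or [And [Not q]]] | [And [And [Not p]] & [Not ( [Or [And [Not p]]] )]]] | [And [Not ~ [Not p]]]]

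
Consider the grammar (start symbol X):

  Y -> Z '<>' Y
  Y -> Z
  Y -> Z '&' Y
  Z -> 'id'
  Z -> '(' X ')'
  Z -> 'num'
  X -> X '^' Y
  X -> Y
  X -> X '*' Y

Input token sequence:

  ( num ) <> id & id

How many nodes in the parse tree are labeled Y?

[X [Y [Z ( [X [Y [Z num]]] )] <> [Y [Z id] & [Y [Z id]]]]]

4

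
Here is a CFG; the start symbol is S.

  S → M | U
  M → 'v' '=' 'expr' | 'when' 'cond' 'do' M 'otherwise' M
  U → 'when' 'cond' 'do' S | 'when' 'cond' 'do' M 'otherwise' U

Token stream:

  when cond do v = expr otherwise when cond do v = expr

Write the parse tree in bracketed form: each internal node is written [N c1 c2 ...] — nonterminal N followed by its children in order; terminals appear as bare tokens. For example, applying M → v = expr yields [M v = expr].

S
U
when cond do M otherwise U
when cond do v = expr otherwise U
when cond do v = expr otherwise when cond do S
when cond do v = expr otherwise when cond do M
when cond do v = expr otherwise when cond do v = expr

[S [U when cond do [M v = expr] otherwise [U when cond do [S [M v = expr]]]]]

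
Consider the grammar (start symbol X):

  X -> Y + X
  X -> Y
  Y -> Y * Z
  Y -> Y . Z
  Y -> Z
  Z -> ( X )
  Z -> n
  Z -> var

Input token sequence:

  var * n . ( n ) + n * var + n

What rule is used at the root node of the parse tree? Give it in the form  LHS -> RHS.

X -> Y + X

[X [Y [Y [Y [Z var]] * [Z n]] . [Z ( [X [Y [Z n]]] )]] + [X [Y [Y [Z n]] * [Z var]] + [X [Y [Z n]]]]]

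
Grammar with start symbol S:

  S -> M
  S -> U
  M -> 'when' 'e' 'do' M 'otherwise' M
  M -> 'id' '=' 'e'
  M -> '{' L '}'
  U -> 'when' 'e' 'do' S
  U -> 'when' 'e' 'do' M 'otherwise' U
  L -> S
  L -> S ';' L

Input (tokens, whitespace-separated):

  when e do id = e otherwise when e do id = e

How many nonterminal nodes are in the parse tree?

[S [U when e do [M id = e] otherwise [U when e do [S [M id = e]]]]]

6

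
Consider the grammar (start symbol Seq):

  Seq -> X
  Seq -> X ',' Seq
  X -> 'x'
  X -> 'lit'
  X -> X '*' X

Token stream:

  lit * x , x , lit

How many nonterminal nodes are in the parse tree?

[Seq [X [X lit] * [X x]] , [Seq [X x] , [Seq [X lit]]]]

8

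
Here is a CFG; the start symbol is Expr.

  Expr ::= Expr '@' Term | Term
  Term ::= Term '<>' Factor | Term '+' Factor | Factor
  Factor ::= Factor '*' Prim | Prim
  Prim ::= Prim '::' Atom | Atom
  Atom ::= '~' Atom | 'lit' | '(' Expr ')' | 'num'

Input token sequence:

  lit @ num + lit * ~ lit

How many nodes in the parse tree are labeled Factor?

[Expr [Expr [Term [Factor [Prim [Atom lit]]]]] @ [Term [Term [Factor [Prim [Atom num]]]] + [Factor [Factor [Prim [Atom lit]]] * [Prim [Atom ~ [Atom lit]]]]]]

4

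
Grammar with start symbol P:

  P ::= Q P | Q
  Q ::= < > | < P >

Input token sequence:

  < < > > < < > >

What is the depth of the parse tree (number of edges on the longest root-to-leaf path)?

[P [Q < [P [Q < >]] >] [P [Q < [P [Q < >]] >]]]

5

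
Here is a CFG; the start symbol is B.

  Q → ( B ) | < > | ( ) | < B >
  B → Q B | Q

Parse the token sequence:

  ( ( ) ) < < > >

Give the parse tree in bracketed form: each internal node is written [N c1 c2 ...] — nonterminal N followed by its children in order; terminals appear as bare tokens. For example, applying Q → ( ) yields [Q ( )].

B
Q B
( B ) B
( Q ) B
( ( ) ) B
( ( ) ) Q
( ( ) ) < B >
( ( ) ) < Q >
( ( ) ) < < > >

[B [Q ( [B [Q ( )]] )] [B [Q < [B [Q < >]] >]]]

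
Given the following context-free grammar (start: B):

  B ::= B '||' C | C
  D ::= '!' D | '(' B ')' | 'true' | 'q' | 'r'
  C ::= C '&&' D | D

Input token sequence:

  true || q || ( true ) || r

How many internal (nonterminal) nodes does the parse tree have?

15

[B [B [B [B [C [D true]]] || [C [D q]]] || [C [D ( [B [C [D true]]] )]]] || [C [D r]]]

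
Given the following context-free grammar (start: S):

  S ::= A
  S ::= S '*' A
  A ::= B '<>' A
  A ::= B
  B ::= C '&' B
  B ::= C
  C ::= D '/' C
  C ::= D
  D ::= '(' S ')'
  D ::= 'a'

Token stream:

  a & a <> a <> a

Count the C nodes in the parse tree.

4

[S [A [B [C [D a]] & [B [C [D a]]]] <> [A [B [C [D a]]] <> [A [B [C [D a]]]]]]]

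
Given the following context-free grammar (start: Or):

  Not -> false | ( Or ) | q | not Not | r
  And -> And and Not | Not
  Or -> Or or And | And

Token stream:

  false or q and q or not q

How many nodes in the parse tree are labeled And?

4

[Or [Or [Or [And [Not false]]] or [And [And [Not q]] and [Not q]]] or [And [Not not [Not q]]]]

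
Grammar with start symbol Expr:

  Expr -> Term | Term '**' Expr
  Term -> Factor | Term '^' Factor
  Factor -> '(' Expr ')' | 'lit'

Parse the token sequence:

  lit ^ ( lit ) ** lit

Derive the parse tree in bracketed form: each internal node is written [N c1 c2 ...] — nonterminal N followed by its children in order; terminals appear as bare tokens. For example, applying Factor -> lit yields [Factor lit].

[Expr [Term [Term [Factor lit]] ^ [Factor ( [Expr [Term [Factor lit]]] )]] ** [Expr [Term [Factor lit]]]]

Expr
Term ** Expr
Term ^ Factor ** Expr
Factor ^ Factor ** Expr
lit ^ Factor ** Expr
lit ^ ( Expr ) ** Expr
lit ^ ( Term ) ** Expr
lit ^ ( Factor ) ** Expr
lit ^ ( lit ) ** Expr
lit ^ ( lit ) ** Term
lit ^ ( lit ) ** Factor
lit ^ ( lit ) ** lit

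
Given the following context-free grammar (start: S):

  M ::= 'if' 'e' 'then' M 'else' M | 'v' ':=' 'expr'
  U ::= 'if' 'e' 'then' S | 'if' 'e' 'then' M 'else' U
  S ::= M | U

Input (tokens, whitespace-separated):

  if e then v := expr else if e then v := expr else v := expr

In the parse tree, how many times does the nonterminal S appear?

[S [M if e then [M v := expr] else [M if e then [M v := expr] else [M v := expr]]]]

1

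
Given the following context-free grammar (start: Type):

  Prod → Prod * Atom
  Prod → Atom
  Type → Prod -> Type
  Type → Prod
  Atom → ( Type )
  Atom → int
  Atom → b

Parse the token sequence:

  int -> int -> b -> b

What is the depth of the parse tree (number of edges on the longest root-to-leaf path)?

[Type [Prod [Atom int]] -> [Type [Prod [Atom int]] -> [Type [Prod [Atom b]] -> [Type [Prod [Atom b]]]]]]

6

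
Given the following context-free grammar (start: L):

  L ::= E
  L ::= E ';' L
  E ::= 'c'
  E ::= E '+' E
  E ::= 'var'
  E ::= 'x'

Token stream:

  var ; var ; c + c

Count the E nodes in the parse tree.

5

[L [E var] ; [L [E var] ; [L [E [E c] + [E c]]]]]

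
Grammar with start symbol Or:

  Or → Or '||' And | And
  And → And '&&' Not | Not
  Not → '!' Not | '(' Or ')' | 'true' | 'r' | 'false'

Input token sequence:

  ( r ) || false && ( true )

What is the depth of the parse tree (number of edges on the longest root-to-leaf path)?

[Or [Or [And [Not ( [Or [And [Not r]]] )]]] || [And [And [Not false]] && [Not ( [Or [And [Not true]]] )]]]

7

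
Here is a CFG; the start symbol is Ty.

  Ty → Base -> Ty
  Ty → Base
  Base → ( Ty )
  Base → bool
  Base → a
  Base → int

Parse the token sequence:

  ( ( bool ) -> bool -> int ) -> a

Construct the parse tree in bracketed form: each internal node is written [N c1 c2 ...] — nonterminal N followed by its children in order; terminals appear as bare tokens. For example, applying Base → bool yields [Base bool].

[Ty [Base ( [Ty [Base ( [Ty [Base bool]] )] -> [Ty [Base bool] -> [Ty [Base int]]]] )] -> [Ty [Base a]]]

Ty
Base -> Ty
( Ty ) -> Ty
( Base -> Ty ) -> Ty
( ( Ty ) -> Ty ) -> Ty
( ( Base ) -> Ty ) -> Ty
( ( bool ) -> Ty ) -> Ty
( ( bool ) -> Base -> Ty ) -> Ty
( ( bool ) -> bool -> Ty ) -> Ty
( ( bool ) -> bool -> Base ) -> Ty
( ( bool ) -> bool -> int ) -> Ty
( ( bool ) -> bool -> int ) -> Base
( ( bool ) -> bool -> int ) -> a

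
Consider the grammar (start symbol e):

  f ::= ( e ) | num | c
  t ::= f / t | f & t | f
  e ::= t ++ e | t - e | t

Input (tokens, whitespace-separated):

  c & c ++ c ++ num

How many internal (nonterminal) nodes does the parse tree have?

[e [t [f c] & [t [f c]]] ++ [e [t [f c]] ++ [e [t [f num]]]]]

11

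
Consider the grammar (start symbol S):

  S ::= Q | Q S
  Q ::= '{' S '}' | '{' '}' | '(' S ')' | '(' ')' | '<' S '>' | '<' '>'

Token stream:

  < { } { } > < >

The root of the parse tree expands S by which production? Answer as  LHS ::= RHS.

[S [Q < [S [Q { }] [S [Q { }]]] >] [S [Q < >]]]

S ::= Q S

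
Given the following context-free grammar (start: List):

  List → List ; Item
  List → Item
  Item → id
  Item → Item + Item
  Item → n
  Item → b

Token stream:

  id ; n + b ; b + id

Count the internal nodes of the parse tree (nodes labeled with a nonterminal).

10

[List [List [List [Item id]] ; [Item [Item n] + [Item b]]] ; [Item [Item b] + [Item id]]]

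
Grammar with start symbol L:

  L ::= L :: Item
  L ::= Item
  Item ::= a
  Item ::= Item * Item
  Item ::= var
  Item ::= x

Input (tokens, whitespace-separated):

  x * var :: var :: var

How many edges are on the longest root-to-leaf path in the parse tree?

5

[L [L [L [Item [Item x] * [Item var]]] :: [Item var]] :: [Item var]]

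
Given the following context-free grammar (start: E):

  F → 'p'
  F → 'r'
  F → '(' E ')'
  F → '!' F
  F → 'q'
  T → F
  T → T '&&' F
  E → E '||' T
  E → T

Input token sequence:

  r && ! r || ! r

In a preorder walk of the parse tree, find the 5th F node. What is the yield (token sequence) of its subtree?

r

[E [E [T [T [F r]] && [F ! [F r]]]] || [T [F ! [F r]]]]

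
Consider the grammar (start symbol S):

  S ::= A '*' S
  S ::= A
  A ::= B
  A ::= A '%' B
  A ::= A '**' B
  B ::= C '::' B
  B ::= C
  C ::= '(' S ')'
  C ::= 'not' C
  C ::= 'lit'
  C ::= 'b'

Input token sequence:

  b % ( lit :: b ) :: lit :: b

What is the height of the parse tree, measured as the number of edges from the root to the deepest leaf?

9

[S [A [A [B [C b]]] % [B [C ( [S [A [B [C lit] :: [B [C b]]]]] )] :: [B [C lit] :: [B [C b]]]]]]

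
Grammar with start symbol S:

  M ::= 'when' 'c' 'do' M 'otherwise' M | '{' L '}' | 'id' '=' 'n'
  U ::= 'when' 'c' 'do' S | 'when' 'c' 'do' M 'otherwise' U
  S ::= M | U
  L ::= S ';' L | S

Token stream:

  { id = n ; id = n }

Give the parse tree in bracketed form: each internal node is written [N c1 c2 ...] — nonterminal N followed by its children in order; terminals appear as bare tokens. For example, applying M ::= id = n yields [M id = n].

S
M
{ L }
{ S ; L }
{ M ; L }
{ id = n ; L }
{ id = n ; S }
{ id = n ; M }
{ id = n ; id = n }

[S [M { [L [S [M id = n]] ; [L [S [M id = n]]]] }]]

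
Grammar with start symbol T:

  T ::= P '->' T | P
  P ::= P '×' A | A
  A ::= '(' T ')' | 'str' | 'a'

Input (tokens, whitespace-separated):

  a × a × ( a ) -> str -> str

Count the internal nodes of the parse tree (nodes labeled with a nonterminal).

16

[T [P [P [P [A a]] × [A a]] × [A ( [T [P [A a]]] )]] -> [T [P [A str]] -> [T [P [A str]]]]]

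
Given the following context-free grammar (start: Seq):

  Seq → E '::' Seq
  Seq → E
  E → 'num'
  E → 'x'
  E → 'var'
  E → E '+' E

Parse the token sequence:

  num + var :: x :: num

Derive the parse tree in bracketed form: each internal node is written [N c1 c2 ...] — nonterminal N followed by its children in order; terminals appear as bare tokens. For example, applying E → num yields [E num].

[Seq [E [E num] + [E var]] :: [Seq [E x] :: [Seq [E num]]]]

Seq
E :: Seq
E + E :: Seq
num + E :: Seq
num + var :: Seq
num + var :: E :: Seq
num + var :: x :: Seq
num + var :: x :: E
num + var :: x :: num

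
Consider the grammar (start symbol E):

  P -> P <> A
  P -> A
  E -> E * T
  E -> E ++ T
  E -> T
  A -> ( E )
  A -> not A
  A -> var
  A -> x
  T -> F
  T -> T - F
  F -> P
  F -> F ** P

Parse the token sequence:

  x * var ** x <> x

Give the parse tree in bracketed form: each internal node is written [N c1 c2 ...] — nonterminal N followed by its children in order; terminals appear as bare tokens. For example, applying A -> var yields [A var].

[E [E [T [F [P [A x]]]]] * [T [F [F [P [A var]]] ** [P [P [A x]] <> [A x]]]]]

E
E * T
T * T
F * T
P * T
A * T
x * T
x * F
x * F ** P
x * P ** P
x * A ** P
x * var ** P
x * var ** P <> A
x * var ** A <> A
x * var ** x <> A
x * var ** x <> x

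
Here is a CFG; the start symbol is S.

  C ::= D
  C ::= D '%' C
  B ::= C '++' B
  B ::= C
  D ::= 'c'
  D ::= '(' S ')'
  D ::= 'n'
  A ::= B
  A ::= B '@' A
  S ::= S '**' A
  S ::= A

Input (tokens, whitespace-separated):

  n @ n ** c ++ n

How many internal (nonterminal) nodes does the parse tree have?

[S [S [A [B [C [D n]]] @ [A [B [C [D n]]]]]] ** [A [B [C [D c]] ++ [B [C [D n]]]]]]

17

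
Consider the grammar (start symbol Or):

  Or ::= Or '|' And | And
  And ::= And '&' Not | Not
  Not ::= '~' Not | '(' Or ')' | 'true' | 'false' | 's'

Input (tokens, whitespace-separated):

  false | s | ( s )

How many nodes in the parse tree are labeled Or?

4

[Or [Or [Or [And [Not false]]] | [And [Not s]]] | [And [Not ( [Or [And [Not s]]] )]]]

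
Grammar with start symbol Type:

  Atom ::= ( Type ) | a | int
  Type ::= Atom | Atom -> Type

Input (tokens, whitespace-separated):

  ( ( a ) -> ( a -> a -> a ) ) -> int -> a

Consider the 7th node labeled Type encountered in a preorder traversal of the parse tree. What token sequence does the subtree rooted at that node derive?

a

[Type [Atom ( [Type [Atom ( [Type [Atom a]] )] -> [Type [Atom ( [Type [Atom a] -> [Type [Atom a] -> [Type [Atom a]]]] )]]] )] -> [Type [Atom int] -> [Type [Atom a]]]]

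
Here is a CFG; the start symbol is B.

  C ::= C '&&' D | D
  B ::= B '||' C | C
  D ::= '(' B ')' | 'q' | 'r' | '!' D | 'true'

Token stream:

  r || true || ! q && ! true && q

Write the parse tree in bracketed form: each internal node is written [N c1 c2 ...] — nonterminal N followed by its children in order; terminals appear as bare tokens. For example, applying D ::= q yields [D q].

[B [B [B [C [D r]]] || [C [D true]]] || [C [C [C [D ! [D q]]] && [D ! [D true]]] && [D q]]]

B
B || C
B || C || C
C || C || C
D || C || C
r || C || C
r || D || C
r || true || C
r || true || C && D
r || true || C && D && D
r || true || D && D && D
r || true || ! D && D && D
r || true || ! q && D && D
r || true || ! q && ! D && D
r || true || ! q && ! true && D
r || true || ! q && ! true && q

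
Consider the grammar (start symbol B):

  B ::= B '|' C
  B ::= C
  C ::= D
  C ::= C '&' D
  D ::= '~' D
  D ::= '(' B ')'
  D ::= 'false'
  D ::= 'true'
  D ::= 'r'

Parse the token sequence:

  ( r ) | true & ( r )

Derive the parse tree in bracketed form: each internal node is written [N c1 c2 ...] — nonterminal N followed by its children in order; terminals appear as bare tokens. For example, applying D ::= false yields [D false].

B
B | C
C | C
D | C
( B ) | C
( C ) | C
( D ) | C
( r ) | C
( r ) | C & D
( r ) | D & D
( r ) | true & D
( r ) | true & ( B )
( r ) | true & ( C )
( r ) | true & ( D )
( r ) | true & ( r )

[B [B [C [D ( [B [C [D r]]] )]]] | [C [C [D true]] & [D ( [B [C [D r]]] )]]]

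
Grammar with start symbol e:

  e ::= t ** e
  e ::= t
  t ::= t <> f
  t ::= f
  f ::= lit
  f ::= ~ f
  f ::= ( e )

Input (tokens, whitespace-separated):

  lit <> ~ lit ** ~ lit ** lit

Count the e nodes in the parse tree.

3

[e [t [t [f lit]] <> [f ~ [f lit]]] ** [e [t [f ~ [f lit]]] ** [e [t [f lit]]]]]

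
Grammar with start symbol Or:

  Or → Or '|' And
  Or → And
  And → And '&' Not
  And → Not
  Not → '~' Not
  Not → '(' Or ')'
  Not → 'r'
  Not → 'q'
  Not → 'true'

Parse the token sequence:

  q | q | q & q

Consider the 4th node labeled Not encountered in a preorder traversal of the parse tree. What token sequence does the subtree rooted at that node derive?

[Or [Or [Or [And [Not q]]] | [And [Not q]]] | [And [And [Not q]] & [Not q]]]

q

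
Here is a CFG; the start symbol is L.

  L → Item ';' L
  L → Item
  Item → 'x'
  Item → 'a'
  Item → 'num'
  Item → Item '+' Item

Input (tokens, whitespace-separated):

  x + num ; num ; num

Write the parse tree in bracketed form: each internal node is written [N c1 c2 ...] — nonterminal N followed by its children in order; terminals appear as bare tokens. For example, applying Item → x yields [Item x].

L
Item ; L
Item + Item ; L
x + Item ; L
x + num ; L
x + num ; Item ; L
x + num ; num ; L
x + num ; num ; Item
x + num ; num ; num

[L [Item [Item x] + [Item num]] ; [L [Item num] ; [L [Item num]]]]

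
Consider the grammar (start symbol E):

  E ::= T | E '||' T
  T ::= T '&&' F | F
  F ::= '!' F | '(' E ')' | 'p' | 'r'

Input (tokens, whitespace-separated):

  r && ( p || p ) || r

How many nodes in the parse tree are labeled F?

[E [E [T [T [F r]] && [F ( [E [E [T [F p]]] || [T [F p]]] )]]] || [T [F r]]]

5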